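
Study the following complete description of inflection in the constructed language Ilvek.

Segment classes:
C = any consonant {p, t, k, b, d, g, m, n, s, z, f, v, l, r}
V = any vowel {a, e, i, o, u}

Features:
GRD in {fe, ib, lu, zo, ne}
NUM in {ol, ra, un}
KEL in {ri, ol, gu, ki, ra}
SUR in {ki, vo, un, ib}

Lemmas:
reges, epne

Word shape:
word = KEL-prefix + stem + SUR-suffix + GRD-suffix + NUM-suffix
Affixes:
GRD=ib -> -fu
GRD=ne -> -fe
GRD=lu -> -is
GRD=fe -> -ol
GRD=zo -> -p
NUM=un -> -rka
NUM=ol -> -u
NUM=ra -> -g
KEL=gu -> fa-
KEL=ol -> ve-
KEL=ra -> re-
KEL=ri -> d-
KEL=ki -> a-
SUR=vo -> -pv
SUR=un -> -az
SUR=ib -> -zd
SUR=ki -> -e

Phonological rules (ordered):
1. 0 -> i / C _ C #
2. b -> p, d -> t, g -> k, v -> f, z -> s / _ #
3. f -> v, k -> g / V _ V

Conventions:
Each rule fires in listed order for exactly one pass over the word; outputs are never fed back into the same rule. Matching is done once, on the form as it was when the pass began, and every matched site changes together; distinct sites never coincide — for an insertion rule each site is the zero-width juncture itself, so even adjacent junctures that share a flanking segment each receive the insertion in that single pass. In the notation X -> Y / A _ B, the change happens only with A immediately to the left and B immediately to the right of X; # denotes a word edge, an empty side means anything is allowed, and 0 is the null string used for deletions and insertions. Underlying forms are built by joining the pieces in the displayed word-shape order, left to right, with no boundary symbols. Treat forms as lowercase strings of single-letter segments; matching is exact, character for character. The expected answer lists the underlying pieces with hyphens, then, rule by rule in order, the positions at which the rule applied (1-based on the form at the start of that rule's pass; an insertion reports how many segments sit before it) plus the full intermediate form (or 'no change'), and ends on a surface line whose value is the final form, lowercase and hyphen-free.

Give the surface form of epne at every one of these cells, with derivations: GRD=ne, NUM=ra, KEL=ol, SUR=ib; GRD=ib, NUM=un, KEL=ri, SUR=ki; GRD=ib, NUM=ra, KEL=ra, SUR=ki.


cell GRD=ne, NUM=ra, KEL=ol, SUR=ib:
underlying: ve-epne-zd-fe-g
1. 0 -> i / C _ C #: no change
2. b -> p, d -> t, g -> k, v -> f, z -> s / _ #: fires at position(s) 11: veepnezdfek
3. f -> v, k -> g / V _ V: no change
surface: veepnezdfek

cell GRD=ib, NUM=un, KEL=ri, SUR=ki:
underlying: d-epne-e-fu-rka
1. 0 -> i / C _ C #: no change
2. b -> p, d -> t, g -> k, v -> f, z -> s / _ #: no change
3. f -> v, k -> g / V _ V: fires at position(s) 7: depneevurka
surface: depneevurka

cell GRD=ib, NUM=ra, KEL=ra, SUR=ki:
underlying: re-epne-e-fu-g
1. 0 -> i / C _ C #: no change
2. b -> p, d -> t, g -> k, v -> f, z -> s / _ #: fires at position(s) 10: reepneefuk
3. f -> v, k -> g / V _ V: fires at position(s) 8: reepneevuk
surface: reepneevuk


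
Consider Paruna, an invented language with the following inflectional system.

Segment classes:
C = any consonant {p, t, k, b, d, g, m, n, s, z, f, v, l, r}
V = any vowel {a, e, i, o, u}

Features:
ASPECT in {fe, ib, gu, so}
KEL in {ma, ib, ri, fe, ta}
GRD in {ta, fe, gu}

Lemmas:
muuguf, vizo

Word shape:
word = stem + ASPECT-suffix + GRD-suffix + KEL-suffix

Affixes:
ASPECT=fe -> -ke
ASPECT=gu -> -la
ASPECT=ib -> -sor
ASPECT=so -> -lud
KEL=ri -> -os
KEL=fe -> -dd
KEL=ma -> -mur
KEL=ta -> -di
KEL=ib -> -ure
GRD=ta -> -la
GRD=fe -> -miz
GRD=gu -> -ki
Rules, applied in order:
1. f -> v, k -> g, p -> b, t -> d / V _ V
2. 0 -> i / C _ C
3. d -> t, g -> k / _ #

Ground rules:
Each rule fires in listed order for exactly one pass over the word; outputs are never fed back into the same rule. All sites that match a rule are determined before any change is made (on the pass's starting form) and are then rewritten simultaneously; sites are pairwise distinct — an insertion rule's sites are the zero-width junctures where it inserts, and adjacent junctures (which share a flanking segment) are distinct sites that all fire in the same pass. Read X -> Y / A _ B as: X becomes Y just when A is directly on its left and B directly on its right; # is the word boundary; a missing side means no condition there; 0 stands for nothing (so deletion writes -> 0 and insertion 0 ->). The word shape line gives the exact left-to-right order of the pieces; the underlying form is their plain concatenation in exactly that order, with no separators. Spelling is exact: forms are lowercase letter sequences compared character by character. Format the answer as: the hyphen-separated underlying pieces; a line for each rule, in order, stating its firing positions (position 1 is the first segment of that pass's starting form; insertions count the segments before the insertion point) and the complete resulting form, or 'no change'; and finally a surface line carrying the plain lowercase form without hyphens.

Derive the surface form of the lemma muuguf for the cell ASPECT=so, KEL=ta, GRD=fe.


underlying: muuguf-lud-miz-di
1. f -> v, k -> g, p -> b, t -> d / V _ V: no change
2. 0 -> i / C _ C: inserts after position(s) 6, 9, 12: muugufiludimizidi
3. d -> t, g -> k / _ #: no change
surface: muugufiludimizidi


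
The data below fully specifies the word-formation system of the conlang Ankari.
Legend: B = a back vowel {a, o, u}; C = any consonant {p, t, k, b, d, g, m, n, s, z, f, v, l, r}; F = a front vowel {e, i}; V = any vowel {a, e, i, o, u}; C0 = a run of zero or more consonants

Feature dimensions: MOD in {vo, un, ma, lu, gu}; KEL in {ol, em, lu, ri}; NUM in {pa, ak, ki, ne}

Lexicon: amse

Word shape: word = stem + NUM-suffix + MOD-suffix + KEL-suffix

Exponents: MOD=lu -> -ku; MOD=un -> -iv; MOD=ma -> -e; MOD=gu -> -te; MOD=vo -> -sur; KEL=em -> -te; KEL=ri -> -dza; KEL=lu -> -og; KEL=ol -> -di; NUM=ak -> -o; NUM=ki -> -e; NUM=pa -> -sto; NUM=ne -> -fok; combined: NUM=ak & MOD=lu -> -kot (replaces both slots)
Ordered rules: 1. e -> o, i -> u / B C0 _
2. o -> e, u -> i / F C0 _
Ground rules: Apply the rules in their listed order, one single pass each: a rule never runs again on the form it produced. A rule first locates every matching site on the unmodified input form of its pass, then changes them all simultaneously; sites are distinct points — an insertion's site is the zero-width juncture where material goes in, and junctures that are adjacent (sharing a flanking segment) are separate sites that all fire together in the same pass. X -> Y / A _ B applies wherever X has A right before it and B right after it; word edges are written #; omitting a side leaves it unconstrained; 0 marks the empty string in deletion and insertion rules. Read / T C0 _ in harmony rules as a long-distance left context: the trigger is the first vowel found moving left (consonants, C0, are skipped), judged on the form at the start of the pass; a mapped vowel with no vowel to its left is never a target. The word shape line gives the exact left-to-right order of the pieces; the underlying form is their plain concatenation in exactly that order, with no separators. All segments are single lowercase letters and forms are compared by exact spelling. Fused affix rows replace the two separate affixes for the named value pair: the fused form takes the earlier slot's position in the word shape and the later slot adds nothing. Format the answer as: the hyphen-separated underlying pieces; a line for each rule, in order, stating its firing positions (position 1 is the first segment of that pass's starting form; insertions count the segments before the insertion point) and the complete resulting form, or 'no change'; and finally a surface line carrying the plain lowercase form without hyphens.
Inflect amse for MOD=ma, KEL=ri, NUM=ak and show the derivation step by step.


underlying: amse-o-e-dza
1. e -> o, i -> u / B C0 _: fires at position(s) 4, 6: amsooodza
2. o -> e, u -> i / F C0 _: no change
surface: amsooodza


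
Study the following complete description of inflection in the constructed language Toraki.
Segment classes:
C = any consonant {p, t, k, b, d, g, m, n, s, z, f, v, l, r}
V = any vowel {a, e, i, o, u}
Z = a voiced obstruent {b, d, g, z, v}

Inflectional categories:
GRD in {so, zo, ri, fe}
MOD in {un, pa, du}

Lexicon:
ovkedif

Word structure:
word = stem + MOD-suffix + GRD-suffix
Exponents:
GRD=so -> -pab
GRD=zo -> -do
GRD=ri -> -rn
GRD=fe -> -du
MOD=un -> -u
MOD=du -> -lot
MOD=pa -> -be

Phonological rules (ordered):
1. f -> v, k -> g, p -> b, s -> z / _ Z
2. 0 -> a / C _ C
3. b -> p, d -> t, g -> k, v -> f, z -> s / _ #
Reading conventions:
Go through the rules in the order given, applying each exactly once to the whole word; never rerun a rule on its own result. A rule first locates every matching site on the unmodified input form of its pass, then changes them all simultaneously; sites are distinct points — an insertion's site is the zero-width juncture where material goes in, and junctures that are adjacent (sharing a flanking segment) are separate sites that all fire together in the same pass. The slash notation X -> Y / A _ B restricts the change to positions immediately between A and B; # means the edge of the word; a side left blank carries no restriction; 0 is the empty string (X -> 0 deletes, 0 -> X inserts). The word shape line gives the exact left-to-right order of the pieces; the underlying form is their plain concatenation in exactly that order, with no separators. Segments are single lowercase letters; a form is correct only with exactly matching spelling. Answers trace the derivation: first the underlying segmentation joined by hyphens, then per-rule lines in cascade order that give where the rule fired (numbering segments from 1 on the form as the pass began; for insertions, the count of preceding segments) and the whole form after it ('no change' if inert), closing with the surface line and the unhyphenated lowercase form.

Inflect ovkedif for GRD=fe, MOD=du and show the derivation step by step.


underlying: ovkedif-lot-du
1. f -> v, k -> g, p -> b, s -> z / _ Z: no change
2. 0 -> a / C _ C: inserts after position(s) 2, 7, 10: ovakedifalotadu
3. b -> p, d -> t, g -> k, v -> f, z -> s / _ #: no change
surface: ovakedifalotadu


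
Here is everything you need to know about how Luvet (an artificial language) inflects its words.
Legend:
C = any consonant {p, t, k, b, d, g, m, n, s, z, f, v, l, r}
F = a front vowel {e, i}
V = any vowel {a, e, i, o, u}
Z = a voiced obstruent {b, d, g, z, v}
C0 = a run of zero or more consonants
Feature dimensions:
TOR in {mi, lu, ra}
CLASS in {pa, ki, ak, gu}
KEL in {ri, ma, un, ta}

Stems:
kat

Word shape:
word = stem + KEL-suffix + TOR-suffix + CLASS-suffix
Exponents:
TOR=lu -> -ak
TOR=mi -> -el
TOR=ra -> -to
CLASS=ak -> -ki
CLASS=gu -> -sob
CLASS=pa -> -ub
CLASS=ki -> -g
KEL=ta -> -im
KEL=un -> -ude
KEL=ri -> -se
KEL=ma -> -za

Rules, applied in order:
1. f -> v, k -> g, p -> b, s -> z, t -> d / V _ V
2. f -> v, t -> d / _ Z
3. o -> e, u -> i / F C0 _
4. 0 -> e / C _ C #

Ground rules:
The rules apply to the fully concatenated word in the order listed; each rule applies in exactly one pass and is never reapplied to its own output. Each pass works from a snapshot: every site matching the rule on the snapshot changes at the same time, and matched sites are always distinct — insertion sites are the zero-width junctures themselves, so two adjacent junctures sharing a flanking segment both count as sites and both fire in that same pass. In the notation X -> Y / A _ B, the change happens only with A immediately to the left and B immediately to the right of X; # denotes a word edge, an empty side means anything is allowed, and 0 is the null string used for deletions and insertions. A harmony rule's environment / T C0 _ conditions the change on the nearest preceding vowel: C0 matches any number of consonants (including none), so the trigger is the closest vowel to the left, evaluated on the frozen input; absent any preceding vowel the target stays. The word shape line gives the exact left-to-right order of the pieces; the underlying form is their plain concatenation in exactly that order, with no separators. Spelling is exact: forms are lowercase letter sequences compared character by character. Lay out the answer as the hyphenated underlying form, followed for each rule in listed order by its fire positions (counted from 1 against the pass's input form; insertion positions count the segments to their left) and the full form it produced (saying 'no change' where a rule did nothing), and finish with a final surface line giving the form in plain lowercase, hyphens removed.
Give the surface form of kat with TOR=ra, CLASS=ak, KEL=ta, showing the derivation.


underlying: kat-im-to-ki
1. f -> v, k -> g, p -> b, s -> z, t -> d / V _ V: fires at position(s) 3, 8: kadimtogi
2. f -> v, t -> d / _ Z: no change
3. o -> e, u -> i / F C0 _: fires at position(s) 7: kadimtegi
4. 0 -> e / C _ C #: no change
surface: kadimtegi


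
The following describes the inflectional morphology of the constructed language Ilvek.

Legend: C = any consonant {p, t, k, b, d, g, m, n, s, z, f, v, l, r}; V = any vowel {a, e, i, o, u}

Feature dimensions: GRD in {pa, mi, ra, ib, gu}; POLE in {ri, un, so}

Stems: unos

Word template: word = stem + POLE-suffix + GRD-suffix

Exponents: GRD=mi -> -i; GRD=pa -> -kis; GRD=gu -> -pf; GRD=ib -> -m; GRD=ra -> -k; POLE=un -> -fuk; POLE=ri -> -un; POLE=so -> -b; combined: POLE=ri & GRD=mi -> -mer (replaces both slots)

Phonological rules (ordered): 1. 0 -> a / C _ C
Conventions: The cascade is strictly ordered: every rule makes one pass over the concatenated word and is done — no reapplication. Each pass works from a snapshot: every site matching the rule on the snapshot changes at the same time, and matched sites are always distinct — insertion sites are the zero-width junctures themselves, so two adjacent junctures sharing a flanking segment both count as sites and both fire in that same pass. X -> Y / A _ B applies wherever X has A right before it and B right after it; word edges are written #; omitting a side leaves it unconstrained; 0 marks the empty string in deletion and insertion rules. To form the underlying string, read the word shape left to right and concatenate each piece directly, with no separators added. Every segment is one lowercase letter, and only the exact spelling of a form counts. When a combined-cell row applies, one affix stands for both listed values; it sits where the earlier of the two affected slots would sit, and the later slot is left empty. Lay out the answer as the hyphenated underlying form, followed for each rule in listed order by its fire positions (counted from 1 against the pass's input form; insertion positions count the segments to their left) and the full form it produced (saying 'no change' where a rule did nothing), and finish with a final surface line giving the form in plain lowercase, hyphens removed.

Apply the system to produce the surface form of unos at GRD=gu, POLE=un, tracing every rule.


underlying: unos-fuk-pf
1. 0 -> a / C _ C: inserts after position(s) 4, 7, 8: unosafukapaf
surface: unosafukapaf


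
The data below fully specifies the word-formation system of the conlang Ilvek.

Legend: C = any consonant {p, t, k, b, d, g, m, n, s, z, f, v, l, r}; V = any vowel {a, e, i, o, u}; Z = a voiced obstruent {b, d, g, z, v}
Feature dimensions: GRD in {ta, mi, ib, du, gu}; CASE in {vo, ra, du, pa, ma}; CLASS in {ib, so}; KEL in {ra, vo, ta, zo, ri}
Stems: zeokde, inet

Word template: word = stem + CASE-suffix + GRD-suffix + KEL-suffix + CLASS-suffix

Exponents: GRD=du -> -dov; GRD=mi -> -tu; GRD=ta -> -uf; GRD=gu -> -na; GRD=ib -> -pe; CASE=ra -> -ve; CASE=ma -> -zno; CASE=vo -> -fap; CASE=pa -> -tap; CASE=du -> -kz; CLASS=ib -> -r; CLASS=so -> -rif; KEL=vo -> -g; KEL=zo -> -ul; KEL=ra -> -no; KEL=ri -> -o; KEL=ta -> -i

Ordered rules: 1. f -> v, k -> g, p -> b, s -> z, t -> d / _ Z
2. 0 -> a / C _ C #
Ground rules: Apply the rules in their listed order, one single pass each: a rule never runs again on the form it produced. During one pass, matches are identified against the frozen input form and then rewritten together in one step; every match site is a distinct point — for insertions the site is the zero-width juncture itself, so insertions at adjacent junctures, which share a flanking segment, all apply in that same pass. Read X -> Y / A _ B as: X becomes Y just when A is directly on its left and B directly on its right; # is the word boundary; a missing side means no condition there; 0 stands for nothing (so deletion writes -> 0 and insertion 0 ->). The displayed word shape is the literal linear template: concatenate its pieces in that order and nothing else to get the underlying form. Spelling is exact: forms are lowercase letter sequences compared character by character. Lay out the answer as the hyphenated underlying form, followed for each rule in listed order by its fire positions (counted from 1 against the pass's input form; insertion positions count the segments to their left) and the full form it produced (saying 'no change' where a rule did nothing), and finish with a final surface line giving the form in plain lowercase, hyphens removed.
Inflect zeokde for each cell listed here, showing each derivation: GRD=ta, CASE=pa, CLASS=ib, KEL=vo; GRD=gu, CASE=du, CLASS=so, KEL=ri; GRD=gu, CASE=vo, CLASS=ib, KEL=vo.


cell GRD=ta, CASE=pa, CLASS=ib, KEL=vo:
underlying: zeokde-tap-uf-g-r
1. f -> v, k -> g, p -> b, s -> z, t -> d / _ Z: fires at position(s) 4, 11: zeogdetapuvgr
2. 0 -> a / C _ C #: inserts after position(s) 12: zeogdetapuvgar
surface: zeogdetapuvgar

cell GRD=gu, CASE=du, CLASS=so, KEL=ri:
underlying: zeokde-kz-na-o-rif
1. f -> v, k -> g, p -> b, s -> z, t -> d / _ Z: fires at position(s) 4, 7: zeogdegznaorif
2. 0 -> a / C _ C #: no change
surface: zeogdegznaorif

cell GRD=gu, CASE=vo, CLASS=ib, KEL=vo:
underlying: zeokde-fap-na-g-r
1. f -> v, k -> g, p -> b, s -> z, t -> d / _ Z: fires at position(s) 4: zeogdefapnagr
2. 0 -> a / C _ C #: inserts after position(s) 12: zeogdefapnagar
surface: zeogdefapnagar


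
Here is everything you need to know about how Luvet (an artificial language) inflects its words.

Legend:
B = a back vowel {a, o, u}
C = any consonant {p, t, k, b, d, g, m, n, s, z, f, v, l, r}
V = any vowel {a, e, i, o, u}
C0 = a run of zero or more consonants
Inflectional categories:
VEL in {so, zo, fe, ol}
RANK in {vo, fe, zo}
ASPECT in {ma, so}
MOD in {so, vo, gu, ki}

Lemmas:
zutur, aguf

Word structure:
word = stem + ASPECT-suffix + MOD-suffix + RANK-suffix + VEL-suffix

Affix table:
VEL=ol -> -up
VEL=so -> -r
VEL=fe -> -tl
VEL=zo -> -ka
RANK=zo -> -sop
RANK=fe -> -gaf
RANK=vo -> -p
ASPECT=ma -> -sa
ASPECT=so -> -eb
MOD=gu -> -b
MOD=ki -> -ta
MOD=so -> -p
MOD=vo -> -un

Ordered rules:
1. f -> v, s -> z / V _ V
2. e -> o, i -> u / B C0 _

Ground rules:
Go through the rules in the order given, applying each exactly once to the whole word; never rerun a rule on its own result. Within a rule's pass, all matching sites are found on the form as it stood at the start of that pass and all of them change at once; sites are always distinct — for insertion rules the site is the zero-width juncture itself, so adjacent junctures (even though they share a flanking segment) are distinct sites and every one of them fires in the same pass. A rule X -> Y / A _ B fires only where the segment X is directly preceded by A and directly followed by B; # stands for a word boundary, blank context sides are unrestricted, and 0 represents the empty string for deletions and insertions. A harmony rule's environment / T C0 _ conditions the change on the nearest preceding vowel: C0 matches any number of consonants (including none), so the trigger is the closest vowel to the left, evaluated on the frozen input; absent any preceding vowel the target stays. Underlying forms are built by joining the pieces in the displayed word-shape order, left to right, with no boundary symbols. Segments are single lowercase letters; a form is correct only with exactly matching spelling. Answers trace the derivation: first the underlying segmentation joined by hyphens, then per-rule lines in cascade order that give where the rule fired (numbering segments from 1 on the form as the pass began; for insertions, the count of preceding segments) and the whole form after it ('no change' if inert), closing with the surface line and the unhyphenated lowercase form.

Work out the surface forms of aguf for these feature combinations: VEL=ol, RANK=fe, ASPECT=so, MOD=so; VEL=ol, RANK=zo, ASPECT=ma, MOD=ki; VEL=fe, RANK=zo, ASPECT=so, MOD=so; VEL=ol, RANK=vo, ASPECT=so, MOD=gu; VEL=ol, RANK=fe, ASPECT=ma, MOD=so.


cell VEL=ol, RANK=fe, ASPECT=so, MOD=so:
underlying: aguf-eb-p-gaf-up
1. f -> v, s -> z / V _ V: fires at position(s) 4, 10: aguvebpgavup
2. e -> o, i -> u / B C0 _: fires at position(s) 5: aguvobpgavup
surface: aguvobpgavup

cell VEL=ol, RANK=zo, ASPECT=ma, MOD=ki:
underlying: aguf-sa-ta-sop-up
1. f -> v, s -> z / V _ V: fires at position(s) 9: agufsatazopup
2. e -> o, i -> u / B C0 _: no change
surface: agufsatazopup

cell VEL=fe, RANK=zo, ASPECT=so, MOD=so:
underlying: aguf-eb-p-sop-tl
1. f -> v, s -> z / V _ V: fires at position(s) 4: aguvebpsoptl
2. e -> o, i -> u / B C0 _: fires at position(s) 5: aguvobpsoptl
surface: aguvobpsoptl

cell VEL=ol, RANK=vo, ASPECT=so, MOD=gu:
underlying: aguf-eb-b-p-up
1. f -> v, s -> z / V _ V: fires at position(s) 4: aguvebbpup
2. e -> o, i -> u / B C0 _: fires at position(s) 5: aguvobbpup
surface: aguvobbpup

cell VEL=ol, RANK=fe, ASPECT=ma, MOD=so:
underlying: aguf-sa-p-gaf-up
1. f -> v, s -> z / V _ V: fires at position(s) 10: agufsapgavup
2. e -> o, i -> u / B C0 _: no change
surface: agufsapgavup


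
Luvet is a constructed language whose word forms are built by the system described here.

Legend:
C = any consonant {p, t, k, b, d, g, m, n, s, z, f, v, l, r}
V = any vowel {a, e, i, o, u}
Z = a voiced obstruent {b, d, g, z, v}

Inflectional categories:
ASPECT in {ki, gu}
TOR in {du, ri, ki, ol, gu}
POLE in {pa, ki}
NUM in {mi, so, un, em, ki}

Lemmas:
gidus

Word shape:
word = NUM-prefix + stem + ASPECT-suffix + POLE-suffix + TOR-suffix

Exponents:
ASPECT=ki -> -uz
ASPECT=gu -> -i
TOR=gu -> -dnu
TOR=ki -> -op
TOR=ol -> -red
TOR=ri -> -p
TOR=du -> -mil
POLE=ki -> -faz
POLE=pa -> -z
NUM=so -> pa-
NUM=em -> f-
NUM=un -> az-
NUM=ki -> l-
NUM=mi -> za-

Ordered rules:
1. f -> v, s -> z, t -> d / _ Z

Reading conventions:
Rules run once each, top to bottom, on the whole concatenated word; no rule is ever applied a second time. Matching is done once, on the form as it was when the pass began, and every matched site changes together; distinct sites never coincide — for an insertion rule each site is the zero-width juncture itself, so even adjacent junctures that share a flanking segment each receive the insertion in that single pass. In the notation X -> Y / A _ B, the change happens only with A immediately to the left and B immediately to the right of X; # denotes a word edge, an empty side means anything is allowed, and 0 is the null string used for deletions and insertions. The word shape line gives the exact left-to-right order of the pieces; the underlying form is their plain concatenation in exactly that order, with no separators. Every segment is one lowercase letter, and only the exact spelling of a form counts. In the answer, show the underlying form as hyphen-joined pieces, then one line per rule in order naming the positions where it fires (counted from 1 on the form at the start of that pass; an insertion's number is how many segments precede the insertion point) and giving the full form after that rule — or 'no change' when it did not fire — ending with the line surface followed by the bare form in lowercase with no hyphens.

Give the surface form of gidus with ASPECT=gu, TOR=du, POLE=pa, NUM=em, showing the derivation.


underlying: f-gidus-i-z-mil
1. f -> v, s -> z, t -> d / _ Z: fires at position(s) 1: vgidusizmil
surface: vgidusizmil


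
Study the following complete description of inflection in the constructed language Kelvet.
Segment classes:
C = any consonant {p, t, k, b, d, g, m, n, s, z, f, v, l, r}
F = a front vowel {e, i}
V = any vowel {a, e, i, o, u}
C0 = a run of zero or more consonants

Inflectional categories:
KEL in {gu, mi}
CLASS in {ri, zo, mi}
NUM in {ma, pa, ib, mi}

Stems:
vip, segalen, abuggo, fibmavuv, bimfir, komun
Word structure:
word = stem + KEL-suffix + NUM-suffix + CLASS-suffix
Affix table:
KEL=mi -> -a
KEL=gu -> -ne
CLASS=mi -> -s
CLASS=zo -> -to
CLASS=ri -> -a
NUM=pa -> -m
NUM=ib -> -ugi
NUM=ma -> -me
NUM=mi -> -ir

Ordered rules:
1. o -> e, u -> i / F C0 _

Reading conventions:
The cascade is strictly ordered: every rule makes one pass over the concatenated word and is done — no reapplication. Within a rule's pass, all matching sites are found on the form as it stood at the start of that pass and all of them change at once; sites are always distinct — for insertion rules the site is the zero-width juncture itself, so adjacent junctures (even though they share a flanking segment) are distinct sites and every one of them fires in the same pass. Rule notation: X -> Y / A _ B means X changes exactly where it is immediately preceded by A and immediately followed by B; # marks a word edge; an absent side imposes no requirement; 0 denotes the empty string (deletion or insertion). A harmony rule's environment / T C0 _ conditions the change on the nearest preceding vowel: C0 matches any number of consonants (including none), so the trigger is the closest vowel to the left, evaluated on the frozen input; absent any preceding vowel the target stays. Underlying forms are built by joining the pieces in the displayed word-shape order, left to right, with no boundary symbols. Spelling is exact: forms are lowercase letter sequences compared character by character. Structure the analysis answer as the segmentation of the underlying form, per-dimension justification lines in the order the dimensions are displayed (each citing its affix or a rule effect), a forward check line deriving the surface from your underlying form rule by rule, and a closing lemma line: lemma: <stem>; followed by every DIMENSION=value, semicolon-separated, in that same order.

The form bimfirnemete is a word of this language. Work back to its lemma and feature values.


underlying: bimfir-ne-me-to
KEL=gu - signalled by the affix -ne
CLASS=zo - signalled by the affix -to
NUM=ma - signalled by the affix -me
check: bimfirnemeto -> bimfirnemete
lemma: bimfir; KEL=gu; CLASS=zo; NUM=ma


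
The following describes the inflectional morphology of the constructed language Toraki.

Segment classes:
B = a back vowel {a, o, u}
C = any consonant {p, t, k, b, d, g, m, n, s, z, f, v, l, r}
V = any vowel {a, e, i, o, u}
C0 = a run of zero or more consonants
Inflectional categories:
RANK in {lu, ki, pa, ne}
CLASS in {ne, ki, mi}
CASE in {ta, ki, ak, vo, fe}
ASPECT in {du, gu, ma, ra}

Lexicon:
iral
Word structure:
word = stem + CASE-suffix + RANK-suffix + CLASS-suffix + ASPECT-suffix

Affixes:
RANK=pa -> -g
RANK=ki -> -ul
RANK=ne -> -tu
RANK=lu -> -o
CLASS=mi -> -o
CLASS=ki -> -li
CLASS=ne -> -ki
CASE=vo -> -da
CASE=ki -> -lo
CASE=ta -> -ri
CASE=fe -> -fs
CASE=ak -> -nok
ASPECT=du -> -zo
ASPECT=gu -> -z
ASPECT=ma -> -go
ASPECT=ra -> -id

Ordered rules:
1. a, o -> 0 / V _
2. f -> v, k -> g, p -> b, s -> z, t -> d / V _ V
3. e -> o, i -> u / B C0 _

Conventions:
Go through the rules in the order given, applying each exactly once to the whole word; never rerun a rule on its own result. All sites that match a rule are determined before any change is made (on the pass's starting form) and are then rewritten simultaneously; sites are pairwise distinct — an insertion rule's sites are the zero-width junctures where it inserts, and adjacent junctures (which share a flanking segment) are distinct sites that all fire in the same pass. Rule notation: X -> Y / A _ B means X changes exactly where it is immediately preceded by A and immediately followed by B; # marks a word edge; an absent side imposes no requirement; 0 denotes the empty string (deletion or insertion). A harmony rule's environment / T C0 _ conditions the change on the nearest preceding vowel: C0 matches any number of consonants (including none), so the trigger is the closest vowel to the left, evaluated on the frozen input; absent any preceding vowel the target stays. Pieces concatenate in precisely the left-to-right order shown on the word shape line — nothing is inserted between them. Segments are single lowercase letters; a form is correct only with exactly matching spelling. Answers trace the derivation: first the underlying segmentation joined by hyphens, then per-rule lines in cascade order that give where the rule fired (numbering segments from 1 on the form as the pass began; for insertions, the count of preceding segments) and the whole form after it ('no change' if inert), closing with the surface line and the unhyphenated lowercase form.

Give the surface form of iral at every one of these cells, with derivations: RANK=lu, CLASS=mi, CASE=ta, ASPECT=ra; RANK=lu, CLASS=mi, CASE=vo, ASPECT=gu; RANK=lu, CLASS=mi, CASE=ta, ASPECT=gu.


cell RANK=lu, CLASS=mi, CASE=ta, ASPECT=ra:
underlying: iral-ri-o-o-id
1. a, o -> 0 / V _: fires at position(s) 7, 8: iralriid
2. f -> v, k -> g, p -> b, s -> z, t -> d / V _ V: no change
3. e -> o, i -> u / B C0 _: fires at position(s) 6: iralruid
surface: iralruid

cell RANK=lu, CLASS=mi, CASE=vo, ASPECT=gu:
underlying: iral-da-o-o-z
1. a, o -> 0 / V _: fires at position(s) 7, 8: iraldaz
2. f -> v, k -> g, p -> b, s -> z, t -> d / V _ V: no change
3. e -> o, i -> u / B C0 _: no change
surface: iraldaz

cell RANK=lu, CLASS=mi, CASE=ta, ASPECT=gu:
underlying: iral-ri-o-o-z
1. a, o -> 0 / V _: fires at position(s) 7, 8: iralriz
2. f -> v, k -> g, p -> b, s -> z, t -> d / V _ V: no change
3. e -> o, i -> u / B C0 _: fires at position(s) 6: iralruz
surface: iralruz


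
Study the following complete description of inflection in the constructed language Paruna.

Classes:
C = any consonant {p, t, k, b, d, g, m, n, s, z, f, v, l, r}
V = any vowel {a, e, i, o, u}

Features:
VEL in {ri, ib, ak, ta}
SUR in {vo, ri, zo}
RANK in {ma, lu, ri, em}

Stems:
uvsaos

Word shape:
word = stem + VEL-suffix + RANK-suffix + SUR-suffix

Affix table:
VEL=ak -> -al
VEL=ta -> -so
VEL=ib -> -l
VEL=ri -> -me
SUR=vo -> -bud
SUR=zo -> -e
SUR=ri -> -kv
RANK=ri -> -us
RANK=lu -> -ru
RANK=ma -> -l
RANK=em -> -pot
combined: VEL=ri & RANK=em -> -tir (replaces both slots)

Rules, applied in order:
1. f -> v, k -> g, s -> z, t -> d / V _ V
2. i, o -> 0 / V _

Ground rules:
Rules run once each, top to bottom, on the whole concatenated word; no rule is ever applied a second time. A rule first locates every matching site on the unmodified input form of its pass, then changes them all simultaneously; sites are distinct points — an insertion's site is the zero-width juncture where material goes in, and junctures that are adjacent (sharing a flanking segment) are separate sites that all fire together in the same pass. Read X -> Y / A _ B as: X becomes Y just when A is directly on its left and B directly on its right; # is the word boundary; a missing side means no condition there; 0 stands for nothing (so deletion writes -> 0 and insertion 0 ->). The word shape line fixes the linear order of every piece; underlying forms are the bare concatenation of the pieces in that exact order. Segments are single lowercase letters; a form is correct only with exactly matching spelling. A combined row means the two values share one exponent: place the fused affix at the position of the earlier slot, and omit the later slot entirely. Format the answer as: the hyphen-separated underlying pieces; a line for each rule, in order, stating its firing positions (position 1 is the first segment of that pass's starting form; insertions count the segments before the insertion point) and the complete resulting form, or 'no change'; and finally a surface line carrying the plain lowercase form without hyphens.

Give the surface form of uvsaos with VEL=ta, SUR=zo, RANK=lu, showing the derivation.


underlying: uvsaos-so-ru-e
1. f -> v, k -> g, s -> z, t -> d / V _ V: no change
2. i, o -> 0 / V _: fires at position(s) 5: uvsassorue
surface: uvsassorue


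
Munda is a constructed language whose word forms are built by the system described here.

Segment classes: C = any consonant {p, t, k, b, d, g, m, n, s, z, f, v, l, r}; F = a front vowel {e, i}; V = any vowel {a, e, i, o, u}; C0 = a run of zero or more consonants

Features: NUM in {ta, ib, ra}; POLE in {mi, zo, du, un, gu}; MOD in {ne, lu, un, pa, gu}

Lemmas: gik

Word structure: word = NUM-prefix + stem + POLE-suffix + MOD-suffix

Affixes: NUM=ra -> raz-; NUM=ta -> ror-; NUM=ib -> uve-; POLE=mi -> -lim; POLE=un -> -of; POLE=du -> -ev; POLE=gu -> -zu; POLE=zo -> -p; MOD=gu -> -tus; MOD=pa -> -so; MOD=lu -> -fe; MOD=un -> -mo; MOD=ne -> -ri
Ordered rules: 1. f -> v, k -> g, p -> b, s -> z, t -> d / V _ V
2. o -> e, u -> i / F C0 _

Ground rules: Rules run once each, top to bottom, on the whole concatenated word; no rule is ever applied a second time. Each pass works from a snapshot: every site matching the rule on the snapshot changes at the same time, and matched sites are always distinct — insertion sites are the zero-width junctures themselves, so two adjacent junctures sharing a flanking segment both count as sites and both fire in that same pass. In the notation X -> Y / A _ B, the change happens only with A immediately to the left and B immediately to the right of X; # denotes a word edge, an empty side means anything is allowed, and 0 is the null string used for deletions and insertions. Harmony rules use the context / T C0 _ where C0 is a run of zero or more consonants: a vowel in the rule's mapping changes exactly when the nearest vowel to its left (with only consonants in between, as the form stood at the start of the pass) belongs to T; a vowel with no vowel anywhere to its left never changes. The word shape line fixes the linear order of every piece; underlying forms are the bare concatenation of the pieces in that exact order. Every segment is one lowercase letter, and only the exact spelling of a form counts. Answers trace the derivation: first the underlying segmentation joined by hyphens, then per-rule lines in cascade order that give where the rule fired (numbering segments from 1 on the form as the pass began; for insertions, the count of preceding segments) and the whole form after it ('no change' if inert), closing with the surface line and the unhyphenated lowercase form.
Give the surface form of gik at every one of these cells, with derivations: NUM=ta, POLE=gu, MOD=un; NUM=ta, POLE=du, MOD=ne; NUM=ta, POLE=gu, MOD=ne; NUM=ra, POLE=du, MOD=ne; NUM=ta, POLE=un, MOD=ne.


cell NUM=ta, POLE=gu, MOD=un:
underlying: ror-gik-zu-mo
1. f -> v, k -> g, p -> b, s -> z, t -> d / V _ V: no change
2. o -> e, u -> i / F C0 _: fires at position(s) 8: rorgikzimo
surface: rorgikzimo

cell NUM=ta, POLE=du, MOD=ne:
underlying: ror-gik-ev-ri
1. f -> v, k -> g, p -> b, s -> z, t -> d / V _ V: fires at position(s) 6: rorgigevri
2. o -> e, u -> i / F C0 _: no change
surface: rorgigevri

cell NUM=ta, POLE=gu, MOD=ne:
underlying: ror-gik-zu-ri
1. f -> v, k -> g, p -> b, s -> z, t -> d / V _ V: no change
2. o -> e, u -> i / F C0 _: fires at position(s) 8: rorgikziri
surface: rorgikziri

cell NUM=ra, POLE=du, MOD=ne:
underlying: raz-gik-ev-ri
1. f -> v, k -> g, p -> b, s -> z, t -> d / V _ V: fires at position(s) 6: razgigevri
2. o -> e, u -> i / F C0 _: no change
surface: razgigevri

cell NUM=ta, POLE=un, MOD=ne:
underlying: ror-gik-of-ri
1. f -> v, k -> g, p -> b, s -> z, t -> d / V _ V: fires at position(s) 6: rorgigofri
2. o -> e, u -> i / F C0 _: fires at position(s) 7: rorgigefri
surface: rorgigefri


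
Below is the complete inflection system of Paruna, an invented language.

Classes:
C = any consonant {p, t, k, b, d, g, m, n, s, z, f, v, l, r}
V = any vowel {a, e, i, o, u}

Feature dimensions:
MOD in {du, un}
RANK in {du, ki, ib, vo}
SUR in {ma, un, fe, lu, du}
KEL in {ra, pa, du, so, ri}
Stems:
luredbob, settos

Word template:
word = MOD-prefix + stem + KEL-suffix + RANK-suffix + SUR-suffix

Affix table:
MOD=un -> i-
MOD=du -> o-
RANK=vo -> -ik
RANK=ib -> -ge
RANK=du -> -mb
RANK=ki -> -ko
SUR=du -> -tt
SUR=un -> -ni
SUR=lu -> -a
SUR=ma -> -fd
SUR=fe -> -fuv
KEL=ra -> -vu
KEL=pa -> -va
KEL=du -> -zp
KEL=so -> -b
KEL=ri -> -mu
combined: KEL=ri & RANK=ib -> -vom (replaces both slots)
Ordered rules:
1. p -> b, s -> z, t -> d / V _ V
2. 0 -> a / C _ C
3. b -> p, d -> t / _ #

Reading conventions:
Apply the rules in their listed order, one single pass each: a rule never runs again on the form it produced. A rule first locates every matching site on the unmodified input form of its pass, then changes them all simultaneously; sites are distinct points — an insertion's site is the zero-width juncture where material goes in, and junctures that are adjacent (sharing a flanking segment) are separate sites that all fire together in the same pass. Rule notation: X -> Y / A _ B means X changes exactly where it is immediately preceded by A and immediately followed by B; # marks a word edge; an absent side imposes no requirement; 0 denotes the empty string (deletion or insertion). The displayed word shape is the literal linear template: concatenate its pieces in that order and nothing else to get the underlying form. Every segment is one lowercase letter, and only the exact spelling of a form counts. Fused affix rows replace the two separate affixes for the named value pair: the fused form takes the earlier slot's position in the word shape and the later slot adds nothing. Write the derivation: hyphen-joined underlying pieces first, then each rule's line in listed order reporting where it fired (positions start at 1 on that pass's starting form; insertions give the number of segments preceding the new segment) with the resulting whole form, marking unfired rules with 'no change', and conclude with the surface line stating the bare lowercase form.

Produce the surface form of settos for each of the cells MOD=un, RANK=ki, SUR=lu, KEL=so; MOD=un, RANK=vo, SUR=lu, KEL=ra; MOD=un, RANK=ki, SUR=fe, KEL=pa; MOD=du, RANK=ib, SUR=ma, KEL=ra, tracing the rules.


cell MOD=un, RANK=ki, SUR=lu, KEL=so:
underlying: i-settos-b-ko-a
1. p -> b, s -> z, t -> d / V _ V: fires at position(s) 2: izettosbkoa
2. 0 -> a / C _ C: inserts after position(s) 4, 7, 8: izetatosabakoa
3. b -> p, d -> t / _ #: no change
surface: izetatosabakoa

cell MOD=un, RANK=vo, SUR=lu, KEL=ra:
underlying: i-settos-vu-ik-a
1. p -> b, s -> z, t -> d / V _ V: fires at position(s) 2: izettosvuika
2. 0 -> a / C _ C: inserts after position(s) 4, 7: izetatosavuika
3. b -> p, d -> t / _ #: no change
surface: izetatosavuika

cell MOD=un, RANK=ki, SUR=fe, KEL=pa:
underlying: i-settos-va-ko-fuv
1. p -> b, s -> z, t -> d / V _ V: fires at position(s) 2: izettosvakofuv
2. 0 -> a / C _ C: inserts after position(s) 4, 7: izetatosavakofuv
3. b -> p, d -> t / _ #: no change
surface: izetatosavakofuv

cell MOD=du, RANK=ib, SUR=ma, KEL=ra:
underlying: o-settos-vu-ge-fd
1. p -> b, s -> z, t -> d / V _ V: fires at position(s) 2: ozettosvugefd
2. 0 -> a / C _ C: inserts after position(s) 4, 7, 12: ozetatosavugefad
3. b -> p, d -> t / _ #: fires at position(s) 16: ozetatosavugefat
surface: ozetatosavugefat


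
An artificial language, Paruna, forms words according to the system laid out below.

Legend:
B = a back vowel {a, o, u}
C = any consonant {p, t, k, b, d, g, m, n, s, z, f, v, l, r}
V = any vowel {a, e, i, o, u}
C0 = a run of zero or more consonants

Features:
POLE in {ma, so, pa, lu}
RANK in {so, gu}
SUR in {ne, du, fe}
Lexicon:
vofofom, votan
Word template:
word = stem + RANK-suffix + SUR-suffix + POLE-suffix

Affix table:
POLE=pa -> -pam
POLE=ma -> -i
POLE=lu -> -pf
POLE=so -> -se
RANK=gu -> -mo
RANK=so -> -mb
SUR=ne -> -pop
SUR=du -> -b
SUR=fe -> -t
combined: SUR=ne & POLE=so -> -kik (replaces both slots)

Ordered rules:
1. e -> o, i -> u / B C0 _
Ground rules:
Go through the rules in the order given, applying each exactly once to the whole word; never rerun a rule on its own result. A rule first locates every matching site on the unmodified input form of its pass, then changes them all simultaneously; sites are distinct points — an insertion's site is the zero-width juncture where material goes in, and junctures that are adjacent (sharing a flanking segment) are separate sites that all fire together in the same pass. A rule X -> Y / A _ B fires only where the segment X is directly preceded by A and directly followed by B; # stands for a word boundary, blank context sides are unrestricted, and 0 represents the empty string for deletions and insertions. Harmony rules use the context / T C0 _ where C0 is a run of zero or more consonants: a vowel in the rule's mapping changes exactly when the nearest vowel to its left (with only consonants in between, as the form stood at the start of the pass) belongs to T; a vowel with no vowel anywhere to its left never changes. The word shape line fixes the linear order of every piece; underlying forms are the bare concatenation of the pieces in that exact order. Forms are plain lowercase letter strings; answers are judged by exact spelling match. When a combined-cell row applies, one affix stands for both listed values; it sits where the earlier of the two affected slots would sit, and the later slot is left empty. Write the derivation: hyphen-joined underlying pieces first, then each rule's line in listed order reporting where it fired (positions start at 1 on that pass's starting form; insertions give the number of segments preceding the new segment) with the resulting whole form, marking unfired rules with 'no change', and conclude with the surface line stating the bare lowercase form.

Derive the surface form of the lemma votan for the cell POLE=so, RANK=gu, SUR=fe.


underlying: votan-mo-t-se
1. e -> o, i -> u / B C0 _: fires at position(s) 10: votanmotso
surface: votanmotso
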